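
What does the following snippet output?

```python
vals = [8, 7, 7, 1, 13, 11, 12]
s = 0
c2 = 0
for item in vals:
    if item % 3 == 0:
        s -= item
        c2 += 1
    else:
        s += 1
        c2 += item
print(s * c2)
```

-288

item=8: not %3==0, s = 0+1 = 1; c2=8
item=7: not %3==0, s = 1+1 = 2; c2=15
item=7: not %3==0, s = 2+1 = 3; c2=22
item=1: not %3==0, s = 3+1 = 4; c2=23
item=13: not %3==0, s = 4+1 = 5; c2=36
item=11: not %3==0, s = 5+1 = 6; c2=47
item=12: %3==0, s = 6-12 = -6; c2=48
s*c2 = (-6)*48 = -288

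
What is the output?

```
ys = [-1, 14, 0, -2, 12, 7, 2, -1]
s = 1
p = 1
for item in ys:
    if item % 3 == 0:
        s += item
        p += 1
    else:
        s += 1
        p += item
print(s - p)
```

-3

item=-1: not %3==0, s = 1+1 = 2; p=0
item=14: not %3==0, s = 2+1 = 3; p=14
item=0: %3==0, s = 3+0 = 3; p=15
item=-2: not %3==0, s = 3+1 = 4; p=13
item=12: %3==0, s = 4+12 = 16; p=14
item=7: not %3==0, s = 16+1 = 17; p=21
item=2: not %3==0, s = 17+1 = 18; p=23
item=-1: not %3==0, s = 18+1 = 19; p=22
s-p = 19-22 = -3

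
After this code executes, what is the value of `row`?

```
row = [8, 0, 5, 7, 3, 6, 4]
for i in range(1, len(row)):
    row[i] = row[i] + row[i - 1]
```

i=1: row[1] = 0+8 = 8 → [8, 8, 5, 7, 3, 6, 4]
i=2: row[2] = 5+8 = 13 → [8, 8, 13, 7, 3, 6, 4]
i=3: row[3] = 7+13 = 20 → [8, 8, 13, 20, 3, 6, 4]
i=4: row[4] = 3+20 = 23 → [8, 8, 13, 20, 23, 6, 4]
i=5: row[5] = 6+23 = 29 → [8, 8, 13, 20, 23, 29, 4]
i=6: row[6] = 4+29 = 33 → [8, 8, 13, 20, 23, 29, 33]

[8, 8, 13, 20, 23, 29, 33]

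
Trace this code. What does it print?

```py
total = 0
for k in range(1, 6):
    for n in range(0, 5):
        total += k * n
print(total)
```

k=1,n=0: total = 0+0 = 0
k=1,n=1: total = 0+1 = 1
k=1,n=2: total = 1+2 = 3
k=1,n=3: total = 3+3 = 6
k=1,n=4: total = 6+4 = 10
k=2,n=0: total = 10+0 = 10
k=2,n=1: total = 10+2 = 12
k=2,n=2: total = 12+4 = 16
k=2,n=3: total = 16+6 = 22
k=2,n=4: total = 22+8 = 30
k=3,n=0: total = 30+0 = 30
k=3,n=1: total = 30+3 = 33
k=3,n=2: total = 33+6 = 39
k=3,n=3: total = 39+9 = 48
k=3,n=4: total = 48+12 = 60
k=4,n=0: total = 60+0 = 60
k=4,n=1: total = 60+4 = 64
k=4,n=2: total = 64+8 = 72
k=4,n=3: total = 72+12 = 84
k=4,n=4: total = 84+16 = 100
k=5,n=0: total = 100+0 = 100
k=5,n=1: total = 100+5 = 105
k=5,n=2: total = 105+10 = 115
k=5,n=3: total = 115+15 = 130
k=5,n=4: total = 130+20 = 150

150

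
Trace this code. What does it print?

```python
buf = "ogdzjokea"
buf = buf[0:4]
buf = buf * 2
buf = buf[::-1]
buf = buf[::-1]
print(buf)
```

slice [0:4] → 'ogdz'
repeat ×2 → 'ogdzogdz'
reverse → 'zdgozdgo'
reverse → 'ogdzogdz'

ogdzogdz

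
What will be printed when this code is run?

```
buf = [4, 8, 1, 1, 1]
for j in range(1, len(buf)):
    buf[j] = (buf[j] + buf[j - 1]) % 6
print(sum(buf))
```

10

j=1: buf[1] = (8+4)%6 = 0 → [4, 0, 1, 1, 1]
j=2: buf[2] = (1+0)%6 = 1 → [4, 0, 1, 1, 1]
j=3: buf[3] = (1+1)%6 = 2 → [4, 0, 1, 2, 1]
j=4: buf[4] = (1+2)%6 = 3 → [4, 0, 1, 2, 3]
sum = 10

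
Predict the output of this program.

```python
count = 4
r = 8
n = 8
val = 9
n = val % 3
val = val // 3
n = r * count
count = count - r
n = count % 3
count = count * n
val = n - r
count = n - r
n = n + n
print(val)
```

n = 9%3 = 0
val = 9//3 = 3
n = 8*4 = 32
count = 4-8 = -4
n = (-4)%3 = 2
count = (-4)*2 = -8
val = 2-8 = -6
count = 2-8 = -6
n = 2+2 = 4

-6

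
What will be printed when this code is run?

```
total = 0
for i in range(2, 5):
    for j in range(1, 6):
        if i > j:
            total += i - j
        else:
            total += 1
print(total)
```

i=2,j=1: 2>1, total = 0+1 = 1
i=2,j=2: not 2>2, total = 1+1 = 2
i=2,j=3: not 2>3, total = 2+1 = 3
i=2,j=4: not 2>4, total = 3+1 = 4
i=2,j=5: not 2>5, total = 4+1 = 5
i=3,j=1: 3>1, total = 5+2 = 7
i=3,j=2: 3>2, total = 7+1 = 8
i=3,j=3: not 3>3, total = 8+1 = 9
i=3,j=4: not 3>4, total = 9+1 = 10
i=3,j=5: not 3>5, total = 10+1 = 11
i=4,j=1: 4>1, total = 11+3 = 14
i=4,j=2: 4>2, total = 14+2 = 16
i=4,j=3: 4>3, total = 16+1 = 17
i=4,j=4: not 4>4, total = 17+1 = 18
i=4,j=5: not 4>5, total = 18+1 = 19

19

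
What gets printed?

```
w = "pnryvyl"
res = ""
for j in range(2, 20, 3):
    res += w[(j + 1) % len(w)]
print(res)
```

j=2: add w[3]='y' → 'y'
j=5: add w[6]='l' → 'yl'
j=8: add w[2]='r' → 'ylr'
j=11: add w[5]='y' → 'ylry'
j=14: add w[1]='n' → 'ylryn'
j=17: add w[4]='v' → 'ylrynv'

ylrynv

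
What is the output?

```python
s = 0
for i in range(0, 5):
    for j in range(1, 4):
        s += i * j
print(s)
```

i=0,j=1: s = 0+0 = 0
i=0,j=2: s = 0+0 = 0
i=0,j=3: s = 0+0 = 0
i=1,j=1: s = 0+1 = 1
i=1,j=2: s = 1+2 = 3
i=1,j=3: s = 3+3 = 6
i=2,j=1: s = 6+2 = 8
i=2,j=2: s = 8+4 = 12
i=2,j=3: s = 12+6 = 18
i=3,j=1: s = 18+3 = 21
i=3,j=2: s = 21+6 = 27
i=3,j=3: s = 27+9 = 36
i=4,j=1: s = 36+4 = 40
i=4,j=2: s = 40+8 = 48
i=4,j=3: s = 48+12 = 60

60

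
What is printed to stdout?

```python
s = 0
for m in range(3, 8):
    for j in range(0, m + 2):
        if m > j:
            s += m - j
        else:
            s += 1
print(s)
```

m=3,j=0: 3>0, s = 0+3 = 3
m=3,j=1: 3>1, s = 3+2 = 5
m=3,j=2: 3>2, s = 5+1 = 6
m=3,j=3: not 3>3, s = 6+1 = 7
m=3,j=4: not 3>4, s = 7+1 = 8
m=4,j=0: 4>0, s = 8+4 = 12
m=4,j=1: 4>1, s = 12+3 = 15
m=4,j=2: 4>2, s = 15+2 = 17
m=4,j=3: 4>3, s = 17+1 = 18
m=4,j=4: not 4>4, s = 18+1 = 19
m=4,j=5: not 4>5, s = 19+1 = 20
m=5,j=0: 5>0, s = 20+5 = 25
m=5,j=1: 5>1, s = 25+4 = 29
m=5,j=2: 5>2, s = 29+3 = 32
m=5,j=3: 5>3, s = 32+2 = 34
m=5,j=4: 5>4, s = 34+1 = 35
m=5,j=5: not 5>5, s = 35+1 = 36
m=5,j=6: not 5>6, s = 36+1 = 37
m=6,j=0: 6>0, s = 37+6 = 43
m=6,j=1: 6>1, s = 43+5 = 48
m=6,j=2: 6>2, s = 48+4 = 52
m=6,j=3: 6>3, s = 52+3 = 55
m=6,j=4: 6>4, s = 55+2 = 57
m=6,j=5: 6>5, s = 57+1 = 58
m=6,j=6: not 6>6, s = 58+1 = 59
m=6,j=7: not 6>7, s = 59+1 = 60
m=7,j=0: 7>0, s = 60+7 = 67
m=7,j=1: 7>1, s = 67+6 = 73
m=7,j=2: 7>2, s = 73+5 = 78
m=7,j=3: 7>3, s = 78+4 = 82
m=7,j=4: 7>4, s = 82+3 = 85
m=7,j=5: 7>5, s = 85+2 = 87
m=7,j=6: 7>6, s = 87+1 = 88
m=7,j=7: not 7>7, s = 88+1 = 89
m=7,j=8: not 7>8, s = 89+1 = 90

90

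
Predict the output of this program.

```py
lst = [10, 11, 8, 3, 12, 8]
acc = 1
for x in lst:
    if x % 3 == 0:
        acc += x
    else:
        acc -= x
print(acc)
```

x=10: not %3==0, acc = 1-10 = -9
x=11: not %3==0, acc = (-9)-11 = -20
x=8: not %3==0, acc = (-20)-8 = -28
x=3: %3==0, acc = (-28)+3 = -25
x=12: %3==0, acc = (-25)+12 = -13
x=8: not %3==0, acc = (-13)-8 = -21

-21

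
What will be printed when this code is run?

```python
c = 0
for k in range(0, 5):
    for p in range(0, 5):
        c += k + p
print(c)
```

k=0,p=0: c = 0+0 = 0
k=0,p=1: c = 0+1 = 1
k=0,p=2: c = 1+2 = 3
k=0,p=3: c = 3+3 = 6
k=0,p=4: c = 6+4 = 10
k=1,p=0: c = 10+1 = 11
k=1,p=1: c = 11+2 = 13
k=1,p=2: c = 13+3 = 16
k=1,p=3: c = 16+4 = 20
k=1,p=4: c = 20+5 = 25
k=2,p=0: c = 25+2 = 27
k=2,p=1: c = 27+3 = 30
k=2,p=2: c = 30+4 = 34
k=2,p=3: c = 34+5 = 39
k=2,p=4: c = 39+6 = 45
k=3,p=0: c = 45+3 = 48
k=3,p=1: c = 48+4 = 52
k=3,p=2: c = 52+5 = 57
k=3,p=3: c = 57+6 = 63
k=3,p=4: c = 63+7 = 70
k=4,p=0: c = 70+4 = 74
k=4,p=1: c = 74+5 = 79
k=4,p=2: c = 79+6 = 85
k=4,p=3: c = 85+7 = 92
k=4,p=4: c = 92+8 = 100

100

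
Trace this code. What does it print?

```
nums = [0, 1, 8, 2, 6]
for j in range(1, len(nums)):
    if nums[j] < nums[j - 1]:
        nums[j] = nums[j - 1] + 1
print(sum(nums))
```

j=1: 1>=0, unchanged → [0, 1, 8, 2, 6]
j=2: 8>=1, unchanged → [0, 1, 8, 2, 6]
j=3: 2<8, nums[3] = 8+1 = 9 → [0, 1, 8, 9, 6]
j=4: 6<9, nums[4] = 9+1 = 10 → [0, 1, 8, 9, 10]
sum = 28

28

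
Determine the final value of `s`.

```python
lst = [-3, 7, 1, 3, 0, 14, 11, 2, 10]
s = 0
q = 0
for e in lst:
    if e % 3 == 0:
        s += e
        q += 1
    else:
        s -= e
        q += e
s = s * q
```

e=-3: %3==0, s = 0+(-3) = -3; q=1
e=7: not %3==0, s = (-3)-7 = -10; q=8
e=1: not %3==0, s = (-10)-1 = -11; q=9
e=3: %3==0, s = (-11)+3 = -8; q=10
e=0: %3==0, s = (-8)+0 = -8; q=11
e=14: not %3==0, s = (-8)-14 = -22; q=25
e=11: not %3==0, s = (-22)-11 = -33; q=36
e=2: not %3==0, s = (-33)-2 = -35; q=38
e=10: not %3==0, s = (-35)-10 = -45; q=48
s*q = (-45)*48 = -2160

-2160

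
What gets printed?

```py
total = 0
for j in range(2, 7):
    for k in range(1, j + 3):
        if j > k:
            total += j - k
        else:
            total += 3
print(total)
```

80

j=2,k=1: 2>1, total = 0+1 = 1
j=2,k=2: not 2>2, total = 1+3 = 4
j=2,k=3: not 2>3, total = 4+3 = 7
j=2,k=4: not 2>4, total = 7+3 = 10
j=3,k=1: 3>1, total = 10+2 = 12
j=3,k=2: 3>2, total = 12+1 = 13
j=3,k=3: not 3>3, total = 13+3 = 16
j=3,k=4: not 3>4, total = 16+3 = 19
j=3,k=5: not 3>5, total = 19+3 = 22
j=4,k=1: 4>1, total = 22+3 = 25
j=4,k=2: 4>2, total = 25+2 = 27
j=4,k=3: 4>3, total = 27+1 = 28
j=4,k=4: not 4>4, total = 28+3 = 31
j=4,k=5: not 4>5, total = 31+3 = 34
j=4,k=6: not 4>6, total = 34+3 = 37
j=5,k=1: 5>1, total = 37+4 = 41
j=5,k=2: 5>2, total = 41+3 = 44
j=5,k=3: 5>3, total = 44+2 = 46
j=5,k=4: 5>4, total = 46+1 = 47
j=5,k=5: not 5>5, total = 47+3 = 50
j=5,k=6: not 5>6, total = 50+3 = 53
j=5,k=7: not 5>7, total = 53+3 = 56
j=6,k=1: 6>1, total = 56+5 = 61
j=6,k=2: 6>2, total = 61+4 = 65
j=6,k=3: 6>3, total = 65+3 = 68
j=6,k=4: 6>4, total = 68+2 = 70
j=6,k=5: 6>5, total = 70+1 = 71
j=6,k=6: not 6>6, total = 71+3 = 74
j=6,k=7: not 6>7, total = 74+3 = 77
j=6,k=8: not 6>8, total = 77+3 = 80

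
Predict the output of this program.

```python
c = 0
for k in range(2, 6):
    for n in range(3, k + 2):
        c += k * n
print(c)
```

165

k=2,n=3: c = 0+6 = 6
k=3,n=3: c = 6+9 = 15
k=3,n=4: c = 15+12 = 27
k=4,n=3: c = 27+12 = 39
k=4,n=4: c = 39+16 = 55
k=4,n=5: c = 55+20 = 75
k=5,n=3: c = 75+15 = 90
k=5,n=4: c = 90+20 = 110
k=5,n=5: c = 110+25 = 135
k=5,n=6: c = 135+30 = 165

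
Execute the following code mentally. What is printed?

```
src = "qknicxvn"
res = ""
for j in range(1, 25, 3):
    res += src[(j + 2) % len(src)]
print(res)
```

ivkcnnxq

j=1: add src[3]='i' → 'i'
j=4: add src[6]='v' → 'iv'
j=7: add src[1]='k' → 'ivk'
j=10: add src[4]='c' → 'ivkc'
j=13: add src[7]='n' → 'ivkcn'
j=16: add src[2]='n' → 'ivkcnn'
j=19: add src[5]='x' → 'ivkcnnx'
j=22: add src[0]='q' → 'ivkcnnxq'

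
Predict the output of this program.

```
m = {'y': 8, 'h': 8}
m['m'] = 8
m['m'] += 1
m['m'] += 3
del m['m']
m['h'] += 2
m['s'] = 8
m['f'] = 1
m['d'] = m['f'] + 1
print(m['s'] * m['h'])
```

m['m'] = 8 → {'y': 8, 'h': 8, 'm': 8}
m['m'] = 8+1 = 9 → {'y': 8, 'h': 8, 'm': 9}
m['m'] = 9+3 = 12 → {'y': 8, 'h': 8, 'm': 12}
del 'm' → {'y': 8, 'h': 8}
m['h'] = 8+2 = 10 → {'y': 8, 'h': 10}
m['s'] = 8 → {'y': 8, 'h': 10, 's': 8}
m['f'] = 1 → {'y': 8, 'h': 10, 's': 8, 'f': 1}
m['d'] = m['f']+1 = 2 → {'y': 8, 'h': 10, 's': 8, 'f': 1, 'd': 2}
m['s']*m['h'] = 8*10 = 80

80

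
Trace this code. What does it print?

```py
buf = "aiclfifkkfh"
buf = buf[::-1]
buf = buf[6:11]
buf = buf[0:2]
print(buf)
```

fl

reverse → 'hfkkfiflcia'
slice [6:11] → 'flcia'
slice [0:2] → 'fl'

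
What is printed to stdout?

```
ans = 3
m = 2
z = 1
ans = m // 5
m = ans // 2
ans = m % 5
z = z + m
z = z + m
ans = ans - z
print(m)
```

ans = 2//5 = 0
m = 0//2 = 0
ans = 0%5 = 0
z = 1+0 = 1
z = 1+0 = 1
ans = 0-1 = -1

0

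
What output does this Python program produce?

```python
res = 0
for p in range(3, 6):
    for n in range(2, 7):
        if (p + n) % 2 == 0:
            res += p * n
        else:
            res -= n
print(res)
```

80

p=3,n=2: odd sum, res = 0-2 = -2
p=3,n=3: even sum, res = (-2)+9 = 7
p=3,n=4: odd sum, res = 7-4 = 3
p=3,n=5: even sum, res = 3+15 = 18
p=3,n=6: odd sum, res = 18-6 = 12
p=4,n=2: even sum, res = 12+8 = 20
p=4,n=3: odd sum, res = 20-3 = 17
p=4,n=4: even sum, res = 17+16 = 33
p=4,n=5: odd sum, res = 33-5 = 28
p=4,n=6: even sum, res = 28+24 = 52
p=5,n=2: odd sum, res = 52-2 = 50
p=5,n=3: even sum, res = 50+15 = 65
p=5,n=4: odd sum, res = 65-4 = 61
p=5,n=5: even sum, res = 61+25 = 86
p=5,n=6: odd sum, res = 86-6 = 80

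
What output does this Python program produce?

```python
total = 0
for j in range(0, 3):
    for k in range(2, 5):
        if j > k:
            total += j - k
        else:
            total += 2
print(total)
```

18

j=0,k=2: not 0>2, total = 0+2 = 2
j=0,k=3: not 0>3, total = 2+2 = 4
j=0,k=4: not 0>4, total = 4+2 = 6
j=1,k=2: not 1>2, total = 6+2 = 8
j=1,k=3: not 1>3, total = 8+2 = 10
j=1,k=4: not 1>4, total = 10+2 = 12
j=2,k=2: not 2>2, total = 12+2 = 14
j=2,k=3: not 2>3, total = 14+2 = 16
j=2,k=4: not 2>4, total = 16+2 = 18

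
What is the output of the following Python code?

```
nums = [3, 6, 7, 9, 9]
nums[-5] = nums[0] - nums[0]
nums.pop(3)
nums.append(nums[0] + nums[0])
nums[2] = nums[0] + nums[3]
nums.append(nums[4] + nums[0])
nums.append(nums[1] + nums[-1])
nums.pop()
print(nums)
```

nums[-5] = nums[0]-nums[0] = 3-3 = 0 → [0, 6, 7, 9, 9]
pop(3) removes 9 → [0, 6, 7, 9]
append nums[0]+nums[0] = 0+0 = 0 → [0, 6, 7, 9, 0]
nums[2] = nums[0]+nums[3] = 0+9 = 9 → [0, 6, 9, 9, 0]
append nums[4]+nums[0] = 0+0 = 0 → [0, 6, 9, 9, 0, 0]
append nums[1]+nums[-1] = 6+0 = 6 → [0, 6, 9, 9, 0, 0, 6]
pop() removes 6 → [0, 6, 9, 9, 0, 0]

[0, 6, 9, 9, 0, 0]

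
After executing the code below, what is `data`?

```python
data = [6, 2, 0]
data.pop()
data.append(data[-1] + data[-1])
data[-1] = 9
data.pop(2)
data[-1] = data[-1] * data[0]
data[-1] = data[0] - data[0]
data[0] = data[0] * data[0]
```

[36, 0]

pop() removes 0 → [6, 2]
append data[-1]+data[-1] = 2+2 = 4 → [6, 2, 4]
data[-1] = 9 → [6, 2, 9]
pop(2) removes 9 → [6, 2]
data[-1] = data[-1]*data[0] = 2*6 = 12 → [6, 12]
data[-1] = data[0]-data[0] = 6-6 = 0 → [6, 0]
data[0] = data[0]*data[0] = 6*6 = 36 → [36, 0]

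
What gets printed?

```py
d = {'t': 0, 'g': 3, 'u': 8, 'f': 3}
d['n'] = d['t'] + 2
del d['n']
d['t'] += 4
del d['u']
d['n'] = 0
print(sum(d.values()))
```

d['n'] = d['t']+2 = 2 → {'t': 0, 'g': 3, 'u': 8, 'f': 3, 'n': 2}
del 'n' → {'t': 0, 'g': 3, 'u': 8, 'f': 3}
d['t'] = 0+4 = 4 → {'t': 4, 'g': 3, 'u': 8, 'f': 3}
del 'u' → {'t': 4, 'g': 3, 'f': 3}
d['n'] = 0 → {'t': 4, 'g': 3, 'f': 3, 'n': 0}
sum of values = 10

10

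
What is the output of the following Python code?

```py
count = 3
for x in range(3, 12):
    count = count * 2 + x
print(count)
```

3571

x=3: count = 3*2+3 = 9
x=4: count = 9*2+4 = 22
x=5: count = 22*2+5 = 49
x=6: count = 49*2+6 = 104
x=7: count = 104*2+7 = 215
x=8: count = 215*2+8 = 438
x=9: count = 438*2+9 = 885
x=10: count = 885*2+10 = 1780
x=11: count = 1780*2+11 = 3571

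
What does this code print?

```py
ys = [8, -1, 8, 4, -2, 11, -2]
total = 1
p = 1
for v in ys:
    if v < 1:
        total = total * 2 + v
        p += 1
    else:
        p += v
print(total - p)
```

-37

v=8: not <1; p=9
v=-1: <1, total = 1*2+(-1) = 1; p=10
v=8: not <1; p=18
v=4: not <1; p=22
v=-2: <1, total = 1*2+(-2) = 0; p=23
v=11: not <1; p=34
v=-2: <1, total = 0*2+(-2) = -2; p=35
total-p = (-2)-35 = -37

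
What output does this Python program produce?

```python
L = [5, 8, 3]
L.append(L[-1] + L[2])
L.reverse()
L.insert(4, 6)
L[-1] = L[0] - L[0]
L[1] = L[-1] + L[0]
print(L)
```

append L[-1]+L[2] = 3+3 = 6 → [5, 8, 3, 6]
reverse → [6, 3, 8, 5]
insert 6 at 4 → [6, 3, 8, 5, 6]
L[-1] = L[0]-L[0] = 6-6 = 0 → [6, 3, 8, 5, 0]
L[1] = L[-1]+L[0] = 0+6 = 6 → [6, 6, 8, 5, 0]

[6, 6, 8, 5, 0]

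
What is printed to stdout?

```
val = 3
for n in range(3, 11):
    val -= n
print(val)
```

n=3: val = 3-3 = 0
n=4: val = 0-4 = -4
n=5: val = (-4)-5 = -9
n=6: val = (-9)-6 = -15
n=7: val = (-15)-7 = -22
n=8: val = (-22)-8 = -30
n=9: val = (-30)-9 = -39
n=10: val = (-39)-10 = -49

-49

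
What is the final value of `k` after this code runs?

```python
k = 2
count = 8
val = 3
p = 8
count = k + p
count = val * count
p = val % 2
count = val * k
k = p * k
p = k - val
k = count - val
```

3

count = 2+8 = 10
count = 3*10 = 30
p = 3%2 = 1
count = 3*2 = 6
k = 1*2 = 2
p = 2-3 = -1
k = 6-3 = 3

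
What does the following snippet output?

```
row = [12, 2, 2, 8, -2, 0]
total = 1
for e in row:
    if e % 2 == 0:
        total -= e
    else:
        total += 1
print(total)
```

e=12: even, total = 1-12 = -11
e=2: even, total = (-11)-2 = -13
e=2: even, total = (-13)-2 = -15
e=8: even, total = (-15)-8 = -23
e=-2: even, total = (-23)-(-2) = -21
e=0: even, total = (-21)-0 = -21

-21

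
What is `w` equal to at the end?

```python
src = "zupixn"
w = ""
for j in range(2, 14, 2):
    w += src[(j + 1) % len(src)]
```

j=2: add src[3]='i' → 'i'
j=4: add src[5]='n' → 'in'
j=6: add src[1]='u' → 'inu'
j=8: add src[3]='i' → 'inui'
j=10: add src[5]='n' → 'inuin'
j=12: add src[1]='u' → 'inuinu'

'inuinu'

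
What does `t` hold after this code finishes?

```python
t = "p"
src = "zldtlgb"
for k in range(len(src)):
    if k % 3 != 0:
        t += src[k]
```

'pldlg'

k=0: skip
k=1: add 'l' → 'pl'
k=2: add 'd' → 'pld'
k=3: skip
k=4: add 'l' → 'pldl'
k=5: add 'g' → 'pldlg'
k=6: skip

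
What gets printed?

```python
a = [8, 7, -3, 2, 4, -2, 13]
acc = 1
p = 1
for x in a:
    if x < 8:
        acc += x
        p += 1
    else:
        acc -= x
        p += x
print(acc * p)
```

-324

x=8: not <8, acc = 1-8 = -7; p=9
x=7: <8, acc = (-7)+7 = 0; p=10
x=-3: <8, acc = 0+(-3) = -3; p=11
x=2: <8, acc = (-3)+2 = -1; p=12
x=4: <8, acc = (-1)+4 = 3; p=13
x=-2: <8, acc = 3+(-2) = 1; p=14
x=13: not <8, acc = 1-13 = -12; p=27
acc*p = (-12)*27 = -324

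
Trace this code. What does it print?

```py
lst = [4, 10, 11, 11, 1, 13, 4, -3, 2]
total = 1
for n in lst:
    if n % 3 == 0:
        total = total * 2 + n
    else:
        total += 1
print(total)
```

14

n=4: not %3==0, total = 1+1 = 2
n=10: not %3==0, total = 2+1 = 3
n=11: not %3==0, total = 3+1 = 4
n=11: not %3==0, total = 4+1 = 5
n=1: not %3==0, total = 5+1 = 6
n=13: not %3==0, total = 6+1 = 7
n=4: not %3==0, total = 7+1 = 8
n=-3: %3==0, total = 8*2+(-3) = 13
n=2: not %3==0, total = 13+1 = 14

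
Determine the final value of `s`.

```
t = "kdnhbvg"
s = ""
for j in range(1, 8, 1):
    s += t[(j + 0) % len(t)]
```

j=1: add t[1]='d' → 'd'
j=2: add t[2]='n' → 'dn'
j=3: add t[3]='h' → 'dnh'
j=4: add t[4]='b' → 'dnhb'
j=5: add t[5]='v' → 'dnhbv'
j=6: add t[6]='g' → 'dnhbvg'
j=7: add t[0]='k' → 'dnhbvgk'

'dnhbvgk'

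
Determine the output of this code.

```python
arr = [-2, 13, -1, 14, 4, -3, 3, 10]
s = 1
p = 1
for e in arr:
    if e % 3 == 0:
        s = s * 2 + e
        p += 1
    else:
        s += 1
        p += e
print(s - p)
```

e=-2: not %3==0, s = 1+1 = 2; p=-1
e=13: not %3==0, s = 2+1 = 3; p=12
e=-1: not %3==0, s = 3+1 = 4; p=11
e=14: not %3==0, s = 4+1 = 5; p=25
e=4: not %3==0, s = 5+1 = 6; p=29
e=-3: %3==0, s = 6*2+(-3) = 9; p=30
e=3: %3==0, s = 9*2+3 = 21; p=31
e=10: not %3==0, s = 21+1 = 22; p=41
s-p = 22-41 = -19

-19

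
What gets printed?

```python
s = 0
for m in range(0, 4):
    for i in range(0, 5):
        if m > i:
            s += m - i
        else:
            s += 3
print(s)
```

52

m=0,i=0: not 0>0, s = 0+3 = 3
m=0,i=1: not 0>1, s = 3+3 = 6
m=0,i=2: not 0>2, s = 6+3 = 9
m=0,i=3: not 0>3, s = 9+3 = 12
m=0,i=4: not 0>4, s = 12+3 = 15
m=1,i=0: 1>0, s = 15+1 = 16
m=1,i=1: not 1>1, s = 16+3 = 19
m=1,i=2: not 1>2, s = 19+3 = 22
m=1,i=3: not 1>3, s = 22+3 = 25
m=1,i=4: not 1>4, s = 25+3 = 28
m=2,i=0: 2>0, s = 28+2 = 30
m=2,i=1: 2>1, s = 30+1 = 31
m=2,i=2: not 2>2, s = 31+3 = 34
m=2,i=3: not 2>3, s = 34+3 = 37
m=2,i=4: not 2>4, s = 37+3 = 40
m=3,i=0: 3>0, s = 40+3 = 43
m=3,i=1: 3>1, s = 43+2 = 45
m=3,i=2: 3>2, s = 45+1 = 46
m=3,i=3: not 3>3, s = 46+3 = 49
m=3,i=4: not 3>4, s = 49+3 = 52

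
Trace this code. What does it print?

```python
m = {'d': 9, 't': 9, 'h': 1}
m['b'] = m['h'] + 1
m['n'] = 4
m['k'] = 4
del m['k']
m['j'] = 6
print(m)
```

{'d': 9, 't': 9, 'h': 1, 'b': 2, 'n': 4, 'j': 6}

m['b'] = m['h']+1 = 2 → {'d': 9, 't': 9, 'h': 1, 'b': 2}
m['n'] = 4 → {'d': 9, 't': 9, 'h': 1, 'b': 2, 'n': 4}
m['k'] = 4 → {'d': 9, 't': 9, 'h': 1, 'b': 2, 'n': 4, 'k': 4}
del 'k' → {'d': 9, 't': 9, 'h': 1, 'b': 2, 'n': 4}
m['j'] = 6 → {'d': 9, 't': 9, 'h': 1, 'b': 2, 'n': 4, 'j': 6}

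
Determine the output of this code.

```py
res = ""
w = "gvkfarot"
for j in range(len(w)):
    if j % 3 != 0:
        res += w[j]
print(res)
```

j=0: skip
j=1: add 'v' → 'v'
j=2: add 'k' → 'vk'
j=3: skip
j=4: add 'a' → 'vka'
j=5: add 'r' → 'vkar'
j=6: skip
j=7: add 't' → 'vkart'

vkart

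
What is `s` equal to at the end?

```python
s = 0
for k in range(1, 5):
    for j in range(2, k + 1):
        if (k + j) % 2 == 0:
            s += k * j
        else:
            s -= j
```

32

k=2,j=2: even sum, s = 0+4 = 4
k=3,j=2: odd sum, s = 4-2 = 2
k=3,j=3: even sum, s = 2+9 = 11
k=4,j=2: even sum, s = 11+8 = 19
k=4,j=3: odd sum, s = 19-3 = 16
k=4,j=4: even sum, s = 16+16 = 32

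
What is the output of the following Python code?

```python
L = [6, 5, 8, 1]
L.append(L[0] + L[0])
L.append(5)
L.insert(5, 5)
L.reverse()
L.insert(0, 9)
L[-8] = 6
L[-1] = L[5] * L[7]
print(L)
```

append L[0]+L[0] = 6+6 = 12 → [6, 5, 8, 1, 12]
append 5 → [6, 5, 8, 1, 12, 5]
insert 5 at 5 → [6, 5, 8, 1, 12, 5, 5]
reverse → [5, 5, 12, 1, 8, 5, 6]
insert 9 at 0 → [9, 5, 5, 12, 1, 8, 5, 6]
L[-8] = 6 → [6, 5, 5, 12, 1, 8, 5, 6]
L[-1] = L[5]*L[7] = 8*6 = 48 → [6, 5, 5, 12, 1, 8, 5, 48]

[6, 5, 5, 12, 1, 8, 5, 48]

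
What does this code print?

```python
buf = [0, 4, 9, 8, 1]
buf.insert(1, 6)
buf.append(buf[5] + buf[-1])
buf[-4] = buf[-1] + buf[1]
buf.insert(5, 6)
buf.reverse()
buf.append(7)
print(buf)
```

[2, 1, 6, 8, 8, 4, 6, 0, 7]

insert 6 at 1 → [0, 6, 4, 9, 8, 1]
append buf[5]+buf[-1] = 1+1 = 2 → [0, 6, 4, 9, 8, 1, 2]
buf[-4] = buf[-1]+buf[1] = 2+6 = 8 → [0, 6, 4, 8, 8, 1, 2]
insert 6 at 5 → [0, 6, 4, 8, 8, 6, 1, 2]
reverse → [2, 1, 6, 8, 8, 4, 6, 0]
append 7 → [2, 1, 6, 8, 8, 4, 6, 0, 7]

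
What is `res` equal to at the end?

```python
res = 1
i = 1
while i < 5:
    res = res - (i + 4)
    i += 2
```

-11

i=1: res = 1-5 = -4
i=3: res = (-4)-7 = -11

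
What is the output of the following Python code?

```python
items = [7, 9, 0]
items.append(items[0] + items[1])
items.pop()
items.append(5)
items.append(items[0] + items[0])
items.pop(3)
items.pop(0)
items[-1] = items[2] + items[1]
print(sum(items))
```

append items[0]+items[1] = 7+9 = 16 → [7, 9, 0, 16]
pop() removes 16 → [7, 9, 0]
append 5 → [7, 9, 0, 5]
append items[0]+items[0] = 7+7 = 14 → [7, 9, 0, 5, 14]
pop(3) removes 5 → [7, 9, 0, 14]
pop(0) removes 7 → [9, 0, 14]
items[-1] = items[2]+items[1] = 14+0 = 14 → [9, 0, 14]
sum = 23

23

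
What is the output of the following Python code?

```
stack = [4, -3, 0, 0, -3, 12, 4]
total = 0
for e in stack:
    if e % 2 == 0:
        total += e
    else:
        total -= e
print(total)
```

26

e=4: even, total = 0+4 = 4
e=-3: not even, total = 4-(-3) = 7
e=0: even, total = 7+0 = 7
e=0: even, total = 7+0 = 7
e=-3: not even, total = 7-(-3) = 10
e=12: even, total = 10+12 = 22
e=4: even, total = 22+4 = 26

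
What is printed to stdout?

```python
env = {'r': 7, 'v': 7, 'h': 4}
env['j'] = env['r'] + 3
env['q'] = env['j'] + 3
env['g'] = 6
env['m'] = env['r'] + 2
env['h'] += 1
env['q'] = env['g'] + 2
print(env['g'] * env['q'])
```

48

env['j'] = env['r']+3 = 10 → {'r': 7, 'v': 7, 'h': 4, 'j': 10}
env['q'] = env['j']+3 = 13 → {'r': 7, 'v': 7, 'h': 4, 'j': 10, 'q': 13}
env['g'] = 6 → {'r': 7, 'v': 7, 'h': 4, 'j': 10, 'q': 13, 'g': 6}
env['m'] = env['r']+2 = 9 → {'r': 7, 'v': 7, 'h': 4, 'j': 10, 'q': 13, 'g': 6, 'm': 9}
env['h'] = 4+1 = 5 → {'r': 7, 'v': 7, 'h': 5, 'j': 10, 'q': 13, 'g': 6, 'm': 9}
env['q'] = env['g']+2 = 8 → {'r': 7, 'v': 7, 'h': 5, 'j': 10, 'q': 8, 'g': 6, 'm': 9}
env['g']*env['q'] = 6*8 = 48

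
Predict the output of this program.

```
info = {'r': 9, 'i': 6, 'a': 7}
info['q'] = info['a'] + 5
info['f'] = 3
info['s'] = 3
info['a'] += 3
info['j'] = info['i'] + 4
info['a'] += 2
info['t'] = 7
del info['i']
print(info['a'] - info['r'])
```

3

info['q'] = info['a']+5 = 12 → {'r': 9, 'i': 6, 'a': 7, 'q': 12}
info['f'] = 3 → {'r': 9, 'i': 6, 'a': 7, 'q': 12, 'f': 3}
info['s'] = 3 → {'r': 9, 'i': 6, 'a': 7, 'q': 12, 'f': 3, 's': 3}
info['a'] = 7+3 = 10 → {'r': 9, 'i': 6, 'a': 10, 'q': 12, 'f': 3, 's': 3}
info['j'] = info['i']+4 = 10 → {'r': 9, 'i': 6, 'a': 10, 'q': 12, 'f': 3, 's': 3, 'j': 10}
info['a'] = 10+2 = 12 → {'r': 9, 'i': 6, 'a': 12, 'q': 12, 'f': 3, 's': 3, 'j': 10}
info['t'] = 7 → {'r': 9, 'i': 6, 'a': 12, 'q': 12, 'f': 3, 's': 3, 'j': 10, 't': 7}
del 'i' → {'r': 9, 'a': 12, 'q': 12, 'f': 3, 's': 3, 'j': 10, 't': 7}
info['a']-info['r'] = 12-9 = 3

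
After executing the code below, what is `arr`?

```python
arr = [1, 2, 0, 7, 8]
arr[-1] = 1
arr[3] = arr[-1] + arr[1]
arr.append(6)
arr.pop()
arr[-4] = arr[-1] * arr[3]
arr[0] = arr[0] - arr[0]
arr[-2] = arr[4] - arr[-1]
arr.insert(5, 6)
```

arr[-1] = 1 → [1, 2, 0, 7, 1]
arr[3] = arr[-1]+arr[1] = 1+2 = 3 → [1, 2, 0, 3, 1]
append 6 → [1, 2, 0, 3, 1, 6]
pop() removes 6 → [1, 2, 0, 3, 1]
arr[-4] = arr[-1]*arr[3] = 1*3 = 3 → [1, 3, 0, 3, 1]
arr[0] = arr[0]-arr[0] = 1-1 = 0 → [0, 3, 0, 3, 1]
arr[-2] = arr[4]-arr[-1] = 1-1 = 0 → [0, 3, 0, 0, 1]
insert 6 at 5 → [0, 3, 0, 0, 1, 6]

[0, 3, 0, 0, 1, 6]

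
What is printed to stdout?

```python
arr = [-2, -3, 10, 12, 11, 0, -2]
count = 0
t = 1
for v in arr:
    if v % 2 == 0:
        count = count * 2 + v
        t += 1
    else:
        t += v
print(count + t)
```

v=-2: even, count = 0*2+(-2) = -2; t=2
v=-3: not even; t=-1
v=10: even, count = (-2)*2+10 = 6; t=0
v=12: even, count = 6*2+12 = 24; t=1
v=11: not even; t=12
v=0: even, count = 24*2+0 = 48; t=13
v=-2: even, count = 48*2+(-2) = 94; t=14
count+t = 94+14 = 108

108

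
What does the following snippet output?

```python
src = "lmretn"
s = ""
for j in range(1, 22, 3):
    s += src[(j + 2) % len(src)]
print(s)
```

elelele

j=1: add src[3]='e' → 'e'
j=4: add src[0]='l' → 'el'
j=7: add src[3]='e' → 'ele'
j=10: add src[0]='l' → 'elel'
j=13: add src[3]='e' → 'elele'
j=16: add src[0]='l' → 'elelel'
j=19: add src[3]='e' → 'elelele'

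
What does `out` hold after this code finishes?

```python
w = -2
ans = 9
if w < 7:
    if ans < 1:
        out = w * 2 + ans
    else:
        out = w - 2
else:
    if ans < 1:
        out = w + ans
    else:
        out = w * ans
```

w=-2, ans=9
w < 7 is True; ans < 1 is False
→ out = w - 2 = -4

-4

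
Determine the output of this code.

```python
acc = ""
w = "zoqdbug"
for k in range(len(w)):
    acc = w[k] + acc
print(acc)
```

gubdqoz

k=0: prepend 'z' → 'z'
k=1: prepend 'o' → 'oz'
k=2: prepend 'q' → 'qoz'
k=3: prepend 'd' → 'dqoz'
k=4: prepend 'b' → 'bdqoz'
k=5: prepend 'u' → 'ubdqoz'
k=6: prepend 'g' → 'gubdqoz'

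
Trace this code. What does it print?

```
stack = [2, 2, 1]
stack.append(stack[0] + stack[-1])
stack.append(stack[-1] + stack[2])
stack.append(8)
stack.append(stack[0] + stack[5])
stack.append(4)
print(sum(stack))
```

append stack[0]+stack[-1] = 2+1 = 3 → [2, 2, 1, 3]
append stack[-1]+stack[2] = 3+1 = 4 → [2, 2, 1, 3, 4]
append 8 → [2, 2, 1, 3, 4, 8]
append stack[0]+stack[5] = 2+8 = 10 → [2, 2, 1, 3, 4, 8, 10]
append 4 → [2, 2, 1, 3, 4, 8, 10, 4]
sum = 34

34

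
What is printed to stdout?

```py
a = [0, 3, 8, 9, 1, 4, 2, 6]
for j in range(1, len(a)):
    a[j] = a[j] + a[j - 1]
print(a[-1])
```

33

j=1: a[1] = 3+0 = 3 → [0, 3, 8, 9, 1, 4, 2, 6]
j=2: a[2] = 8+3 = 11 → [0, 3, 11, 9, 1, 4, 2, 6]
j=3: a[3] = 9+11 = 20 → [0, 3, 11, 20, 1, 4, 2, 6]
j=4: a[4] = 1+20 = 21 → [0, 3, 11, 20, 21, 4, 2, 6]
j=5: a[5] = 4+21 = 25 → [0, 3, 11, 20, 21, 25, 2, 6]
j=6: a[6] = 2+25 = 27 → [0, 3, 11, 20, 21, 25, 27, 6]
j=7: a[7] = 6+27 = 33 → [0, 3, 11, 20, 21, 25, 27, 33]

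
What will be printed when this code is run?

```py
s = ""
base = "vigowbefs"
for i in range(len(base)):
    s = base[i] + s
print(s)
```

i=0: prepend 'v' → 'v'
i=1: prepend 'i' → 'iv'
i=2: prepend 'g' → 'giv'
i=3: prepend 'o' → 'ogiv'
i=4: prepend 'w' → 'wogiv'
i=5: prepend 'b' → 'bwogiv'
i=6: prepend 'e' → 'ebwogiv'
i=7: prepend 'f' → 'febwogiv'
i=8: prepend 's' → 'sfebwogiv'

sfebwogiv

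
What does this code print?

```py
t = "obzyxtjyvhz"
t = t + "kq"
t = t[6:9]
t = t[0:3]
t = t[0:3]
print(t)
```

jyv

+ 'kq' → 'obzyxtjyvhzkq'
slice [6:9] → 'jyv'
slice [0:3] → 'jyv'
slice [0:3] → 'jyv'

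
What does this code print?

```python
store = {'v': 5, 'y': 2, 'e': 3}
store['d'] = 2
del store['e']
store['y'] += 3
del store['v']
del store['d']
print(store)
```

store['d'] = 2 → {'v': 5, 'y': 2, 'e': 3, 'd': 2}
del 'e' → {'v': 5, 'y': 2, 'd': 2}
store['y'] = 2+3 = 5 → {'v': 5, 'y': 5, 'd': 2}
del 'v' → {'y': 5, 'd': 2}
del 'd' → {'y': 5}

{'y': 5}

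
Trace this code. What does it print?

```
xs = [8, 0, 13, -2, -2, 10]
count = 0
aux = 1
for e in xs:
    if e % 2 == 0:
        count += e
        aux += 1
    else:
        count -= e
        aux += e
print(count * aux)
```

e=8: even, count = 0+8 = 8; aux=2
e=0: even, count = 8+0 = 8; aux=3
e=13: not even, count = 8-13 = -5; aux=16
e=-2: even, count = (-5)+(-2) = -7; aux=17
e=-2: even, count = (-7)+(-2) = -9; aux=18
e=10: even, count = (-9)+10 = 1; aux=19
count*aux = 1*19 = 19

19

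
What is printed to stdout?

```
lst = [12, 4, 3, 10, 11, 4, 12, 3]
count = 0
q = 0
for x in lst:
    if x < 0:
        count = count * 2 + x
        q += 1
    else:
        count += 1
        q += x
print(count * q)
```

x=12: not <0, count = 0+1 = 1; q=12
x=4: not <0, count = 1+1 = 2; q=16
x=3: not <0, count = 2+1 = 3; q=19
x=10: not <0, count = 3+1 = 4; q=29
x=11: not <0, count = 4+1 = 5; q=40
x=4: not <0, count = 5+1 = 6; q=44
x=12: not <0, count = 6+1 = 7; q=56
x=3: not <0, count = 7+1 = 8; q=59
count*q = 8*59 = 472

472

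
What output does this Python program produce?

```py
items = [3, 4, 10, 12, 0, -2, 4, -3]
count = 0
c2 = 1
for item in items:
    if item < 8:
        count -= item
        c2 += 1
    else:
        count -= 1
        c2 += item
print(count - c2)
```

-37

item=3: <8, count = 0-3 = -3; c2=2
item=4: <8, count = (-3)-4 = -7; c2=3
item=10: not <8, count = (-7)-1 = -8; c2=13
item=12: not <8, count = (-8)-1 = -9; c2=25
item=0: <8, count = (-9)-0 = -9; c2=26
item=-2: <8, count = (-9)-(-2) = -7; c2=27
item=4: <8, count = (-7)-4 = -11; c2=28
item=-3: <8, count = (-11)-(-3) = -8; c2=29
count-c2 = (-8)-29 = -37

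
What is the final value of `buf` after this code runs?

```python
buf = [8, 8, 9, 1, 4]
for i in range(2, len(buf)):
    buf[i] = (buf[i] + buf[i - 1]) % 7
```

[8, 8, 3, 4, 1]

i=2: buf[2] = (9+8)%7 = 3 → [8, 8, 3, 1, 4]
i=3: buf[3] = (1+3)%7 = 4 → [8, 8, 3, 4, 4]
i=4: buf[4] = (4+4)%7 = 1 → [8, 8, 3, 4, 1]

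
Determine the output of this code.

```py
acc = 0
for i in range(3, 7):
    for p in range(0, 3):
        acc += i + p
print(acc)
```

i=3,p=0: acc = 0+3 = 3
i=3,p=1: acc = 3+4 = 7
i=3,p=2: acc = 7+5 = 12
i=4,p=0: acc = 12+4 = 16
i=4,p=1: acc = 16+5 = 21
i=4,p=2: acc = 21+6 = 27
i=5,p=0: acc = 27+5 = 32
i=5,p=1: acc = 32+6 = 38
i=5,p=2: acc = 38+7 = 45
i=6,p=0: acc = 45+6 = 51
i=6,p=1: acc = 51+7 = 58
i=6,p=2: acc = 58+8 = 66

66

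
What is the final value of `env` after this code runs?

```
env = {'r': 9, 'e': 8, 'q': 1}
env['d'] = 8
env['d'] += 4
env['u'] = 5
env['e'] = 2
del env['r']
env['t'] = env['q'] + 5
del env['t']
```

env['d'] = 8 → {'r': 9, 'e': 8, 'q': 1, 'd': 8}
env['d'] = 8+4 = 12 → {'r': 9, 'e': 8, 'q': 1, 'd': 12}
env['u'] = 5 → {'r': 9, 'e': 8, 'q': 1, 'd': 12, 'u': 5}
env['e'] = 2 → {'r': 9, 'e': 2, 'q': 1, 'd': 12, 'u': 5}
del 'r' → {'e': 2, 'q': 1, 'd': 12, 'u': 5}
env['t'] = env['q']+5 = 6 → {'e': 2, 'q': 1, 'd': 12, 'u': 5, 't': 6}
del 't' → {'e': 2, 'q': 1, 'd': 12, 'u': 5}

{'e': 2, 'q': 1, 'd': 12, 'u': 5}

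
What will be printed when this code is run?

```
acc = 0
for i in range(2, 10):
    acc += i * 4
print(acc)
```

i=2: acc = 0+2*4 = 8
i=3: acc = 8+3*4 = 20
i=4: acc = 20+4*4 = 36
i=5: acc = 36+5*4 = 56
i=6: acc = 56+6*4 = 80
i=7: acc = 80+7*4 = 108
i=8: acc = 108+8*4 = 140
i=9: acc = 140+9*4 = 176

176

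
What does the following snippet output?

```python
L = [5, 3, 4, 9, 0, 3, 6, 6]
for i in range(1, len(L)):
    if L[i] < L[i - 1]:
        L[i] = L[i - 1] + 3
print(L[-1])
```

i=1: 3<5, L[1] = 5+3 = 8 → [5, 8, 4, 9, 0, 3, 6, 6]
i=2: 4<8, L[2] = 8+3 = 11 → [5, 8, 11, 9, 0, 3, 6, 6]
i=3: 9<11, L[3] = 11+3 = 14 → [5, 8, 11, 14, 0, 3, 6, 6]
i=4: 0<14, L[4] = 14+3 = 17 → [5, 8, 11, 14, 17, 3, 6, 6]
i=5: 3<17, L[5] = 17+3 = 20 → [5, 8, 11, 14, 17, 20, 6, 6]
i=6: 6<20, L[6] = 20+3 = 23 → [5, 8, 11, 14, 17, 20, 23, 6]
i=7: 6<23, L[7] = 23+3 = 26 → [5, 8, 11, 14, 17, 20, 23, 26]

26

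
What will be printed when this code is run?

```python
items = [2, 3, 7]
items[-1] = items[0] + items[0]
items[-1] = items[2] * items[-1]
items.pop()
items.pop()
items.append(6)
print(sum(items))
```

8

items[-1] = items[0]+items[0] = 2+2 = 4 → [2, 3, 4]
items[-1] = items[2]*items[-1] = 4*4 = 16 → [2, 3, 16]
pop() removes 16 → [2, 3]
pop() removes 3 → [2]
append 6 → [2, 6]
sum = 8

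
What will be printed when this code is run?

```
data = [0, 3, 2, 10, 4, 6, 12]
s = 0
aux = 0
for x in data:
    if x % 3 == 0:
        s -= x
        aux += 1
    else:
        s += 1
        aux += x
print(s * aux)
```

-360

x=0: %3==0, s = 0-0 = 0; aux=1
x=3: %3==0, s = 0-3 = -3; aux=2
x=2: not %3==0, s = (-3)+1 = -2; aux=4
x=10: not %3==0, s = (-2)+1 = -1; aux=14
x=4: not %3==0, s = (-1)+1 = 0; aux=18
x=6: %3==0, s = 0-6 = -6; aux=19
x=12: %3==0, s = (-6)-12 = -18; aux=20
s*aux = (-18)*20 = -360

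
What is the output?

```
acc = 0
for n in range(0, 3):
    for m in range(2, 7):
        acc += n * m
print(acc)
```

60

n=0,m=2: acc = 0+0 = 0
n=0,m=3: acc = 0+0 = 0
n=0,m=4: acc = 0+0 = 0
n=0,m=5: acc = 0+0 = 0
n=0,m=6: acc = 0+0 = 0
n=1,m=2: acc = 0+2 = 2
n=1,m=3: acc = 2+3 = 5
n=1,m=4: acc = 5+4 = 9
n=1,m=5: acc = 9+5 = 14
n=1,m=6: acc = 14+6 = 20
n=2,m=2: acc = 20+4 = 24
n=2,m=3: acc = 24+6 = 30
n=2,m=4: acc = 30+8 = 38
n=2,m=5: acc = 38+10 = 48
n=2,m=6: acc = 48+12 = 60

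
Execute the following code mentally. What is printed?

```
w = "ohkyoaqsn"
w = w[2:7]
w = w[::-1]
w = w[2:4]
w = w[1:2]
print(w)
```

slice [2:7] → 'kyoaq'
reverse → 'qaoyk'
slice [2:4] → 'oy'
slice [1:2] → 'y'

y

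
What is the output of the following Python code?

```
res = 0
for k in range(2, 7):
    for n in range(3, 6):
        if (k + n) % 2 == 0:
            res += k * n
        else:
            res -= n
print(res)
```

80

k=2,n=3: odd sum, res = 0-3 = -3
k=2,n=4: even sum, res = (-3)+8 = 5
k=2,n=5: odd sum, res = 5-5 = 0
k=3,n=3: even sum, res = 0+9 = 9
k=3,n=4: odd sum, res = 9-4 = 5
k=3,n=5: even sum, res = 5+15 = 20
k=4,n=3: odd sum, res = 20-3 = 17
k=4,n=4: even sum, res = 17+16 = 33
k=4,n=5: odd sum, res = 33-5 = 28
k=5,n=3: even sum, res = 28+15 = 43
k=5,n=4: odd sum, res = 43-4 = 39
k=5,n=5: even sum, res = 39+25 = 64
k=6,n=3: odd sum, res = 64-3 = 61
k=6,n=4: even sum, res = 61+24 = 85
k=6,n=5: odd sum, res = 85-5 = 80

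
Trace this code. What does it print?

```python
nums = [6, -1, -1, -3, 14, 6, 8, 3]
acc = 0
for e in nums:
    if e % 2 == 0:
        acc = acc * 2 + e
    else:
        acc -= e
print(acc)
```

161

e=6: even, acc = 0*2+6 = 6
e=-1: not even, acc = 6-(-1) = 7
e=-1: not even, acc = 7-(-1) = 8
e=-3: not even, acc = 8-(-3) = 11
e=14: even, acc = 11*2+14 = 36
e=6: even, acc = 36*2+6 = 78
e=8: even, acc = 78*2+8 = 164
e=3: not even, acc = 164-3 = 161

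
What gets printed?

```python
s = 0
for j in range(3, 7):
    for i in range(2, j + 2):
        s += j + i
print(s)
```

156

j=3,i=2: s = 0+5 = 5
j=3,i=3: s = 5+6 = 11
j=3,i=4: s = 11+7 = 18
j=4,i=2: s = 18+6 = 24
j=4,i=3: s = 24+7 = 31
j=4,i=4: s = 31+8 = 39
j=4,i=5: s = 39+9 = 48
j=5,i=2: s = 48+7 = 55
j=5,i=3: s = 55+8 = 63
j=5,i=4: s = 63+9 = 72
j=5,i=5: s = 72+10 = 82
j=5,i=6: s = 82+11 = 93
j=6,i=2: s = 93+8 = 101
j=6,i=3: s = 101+9 = 110
j=6,i=4: s = 110+10 = 120
j=6,i=5: s = 120+11 = 131
j=6,i=6: s = 131+12 = 143
j=6,i=7: s = 143+13 = 156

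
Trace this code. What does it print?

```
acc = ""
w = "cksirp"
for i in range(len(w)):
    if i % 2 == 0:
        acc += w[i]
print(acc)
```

i=0: add 'c' → 'c'
i=1: skip
i=2: add 's' → 'cs'
i=3: skip
i=4: add 'r' → 'csr'
i=5: skip

csr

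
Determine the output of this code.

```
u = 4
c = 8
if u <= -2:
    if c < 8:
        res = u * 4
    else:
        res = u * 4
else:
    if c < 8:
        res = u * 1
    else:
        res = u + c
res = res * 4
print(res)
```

u=4, c=8
u <= -2 is False; c < 8 is False
→ res = u + c = 12
res = 12*4 = 48

48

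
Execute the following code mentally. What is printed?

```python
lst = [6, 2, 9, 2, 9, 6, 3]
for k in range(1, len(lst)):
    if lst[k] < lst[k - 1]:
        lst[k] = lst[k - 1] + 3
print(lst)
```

[6, 9, 9, 12, 15, 18, 21]

k=1: 2<6, lst[1] = 6+3 = 9 → [6, 9, 9, 2, 9, 6, 3]
k=2: 9>=9, unchanged → [6, 9, 9, 2, 9, 6, 3]
k=3: 2<9, lst[3] = 9+3 = 12 → [6, 9, 9, 12, 9, 6, 3]
k=4: 9<12, lst[4] = 12+3 = 15 → [6, 9, 9, 12, 15, 6, 3]
k=5: 6<15, lst[5] = 15+3 = 18 → [6, 9, 9, 12, 15, 18, 3]
k=6: 3<18, lst[6] = 18+3 = 21 → [6, 9, 9, 12, 15, 18, 21]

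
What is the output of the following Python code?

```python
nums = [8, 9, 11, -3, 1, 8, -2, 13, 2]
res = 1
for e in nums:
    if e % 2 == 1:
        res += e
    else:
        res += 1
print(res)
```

36

e=8: not odd, res = 1+1 = 2
e=9: odd, res = 2+9 = 11
e=11: odd, res = 11+11 = 22
e=-3: odd, res = 22+(-3) = 19
e=1: odd, res = 19+1 = 20
e=8: not odd, res = 20+1 = 21
e=-2: not odd, res = 21+1 = 22
e=13: odd, res = 22+13 = 35
e=2: not odd, res = 35+1 = 36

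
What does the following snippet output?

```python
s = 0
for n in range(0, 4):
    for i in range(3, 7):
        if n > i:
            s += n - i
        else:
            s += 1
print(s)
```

n=0,i=3: not 0>3, s = 0+1 = 1
n=0,i=4: not 0>4, s = 1+1 = 2
n=0,i=5: not 0>5, s = 2+1 = 3
n=0,i=6: not 0>6, s = 3+1 = 4
n=1,i=3: not 1>3, s = 4+1 = 5
n=1,i=4: not 1>4, s = 5+1 = 6
n=1,i=5: not 1>5, s = 6+1 = 7
n=1,i=6: not 1>6, s = 7+1 = 8
n=2,i=3: not 2>3, s = 8+1 = 9
n=2,i=4: not 2>4, s = 9+1 = 10
n=2,i=5: not 2>5, s = 10+1 = 11
n=2,i=6: not 2>6, s = 11+1 = 12
n=3,i=3: not 3>3, s = 12+1 = 13
n=3,i=4: not 3>4, s = 13+1 = 14
n=3,i=5: not 3>5, s = 14+1 = 15
n=3,i=6: not 3>6, s = 15+1 = 16

16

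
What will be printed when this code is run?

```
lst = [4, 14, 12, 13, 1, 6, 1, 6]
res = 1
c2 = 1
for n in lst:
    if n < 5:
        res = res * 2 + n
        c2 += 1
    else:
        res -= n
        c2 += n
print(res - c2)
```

n=4: <5, res = 1*2+4 = 6; c2=2
n=14: not <5, res = 6-14 = -8; c2=16
n=12: not <5, res = (-8)-12 = -20; c2=28
n=13: not <5, res = (-20)-13 = -33; c2=41
n=1: <5, res = (-33)*2+1 = -65; c2=42
n=6: not <5, res = (-65)-6 = -71; c2=48
n=1: <5, res = (-71)*2+1 = -141; c2=49
n=6: not <5, res = (-141)-6 = -147; c2=55
res-c2 = (-147)-55 = -202

-202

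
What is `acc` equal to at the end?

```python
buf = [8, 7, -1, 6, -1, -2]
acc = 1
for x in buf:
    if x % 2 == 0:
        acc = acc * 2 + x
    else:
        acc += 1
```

60

x=8: even, acc = 1*2+8 = 10
x=7: not even, acc = 10+1 = 11
x=-1: not even, acc = 11+1 = 12
x=6: even, acc = 12*2+6 = 30
x=-1: not even, acc = 30+1 = 31
x=-2: even, acc = 31*2+(-2) = 60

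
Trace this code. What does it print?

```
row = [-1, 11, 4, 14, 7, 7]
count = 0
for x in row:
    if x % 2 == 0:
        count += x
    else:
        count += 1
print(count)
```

x=-1: not even, count = 0+1 = 1
x=11: not even, count = 1+1 = 2
x=4: even, count = 2+4 = 6
x=14: even, count = 6+14 = 20
x=7: not even, count = 20+1 = 21
x=7: not even, count = 21+1 = 22

22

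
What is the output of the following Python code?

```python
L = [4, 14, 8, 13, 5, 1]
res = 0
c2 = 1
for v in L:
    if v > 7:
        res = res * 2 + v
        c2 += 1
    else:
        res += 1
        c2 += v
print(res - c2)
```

v=4: not >7, res = 0+1 = 1; c2=5
v=14: >7, res = 1*2+14 = 16; c2=6
v=8: >7, res = 16*2+8 = 40; c2=7
v=13: >7, res = 40*2+13 = 93; c2=8
v=5: not >7, res = 93+1 = 94; c2=13
v=1: not >7, res = 94+1 = 95; c2=14
res-c2 = 95-14 = 81

81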